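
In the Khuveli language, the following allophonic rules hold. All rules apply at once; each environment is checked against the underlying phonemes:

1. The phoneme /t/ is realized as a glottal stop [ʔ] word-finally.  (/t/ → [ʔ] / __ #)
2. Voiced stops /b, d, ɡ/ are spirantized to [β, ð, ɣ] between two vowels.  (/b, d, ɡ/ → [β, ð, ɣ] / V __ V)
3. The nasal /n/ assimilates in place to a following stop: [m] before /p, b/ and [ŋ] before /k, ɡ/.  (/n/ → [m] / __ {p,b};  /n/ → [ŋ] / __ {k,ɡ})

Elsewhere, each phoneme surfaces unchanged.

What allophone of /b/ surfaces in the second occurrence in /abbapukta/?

/b/ (between /b/ and /a/): rule 2 targets it, but not between two vowels → unchanged [b].

[b]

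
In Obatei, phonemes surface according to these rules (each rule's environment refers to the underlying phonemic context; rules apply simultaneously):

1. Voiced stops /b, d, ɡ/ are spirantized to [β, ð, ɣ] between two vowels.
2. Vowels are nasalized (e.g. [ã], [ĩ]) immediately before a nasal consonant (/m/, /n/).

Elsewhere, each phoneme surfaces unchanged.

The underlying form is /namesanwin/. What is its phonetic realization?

/n/ (word-initial) is unaffected → [n].
Rule 2 applies to /a/ (between /n/ and /m/: before a nasal consonant) → [ã].
/m/ stays [m].
/e/ (between /m/ and /s/) fails the environment for rule 2, so it stays [e].
/s/ (between /e/ and /a/) is unaffected → [s].
Rule 2 applies to /a/ (between /s/ and /n/: before a nasal consonant) → [ã].
/n/ — not in any rule's target class → [n].
/w/ (between /n/ and /i/) is unaffected → [w].
Rule 2 applies to /i/ (between /w/ and /n/: before a nasal consonant) → [ĩ].
/n/ — not in any rule's target class → [n].

[nãmesãnwĩn]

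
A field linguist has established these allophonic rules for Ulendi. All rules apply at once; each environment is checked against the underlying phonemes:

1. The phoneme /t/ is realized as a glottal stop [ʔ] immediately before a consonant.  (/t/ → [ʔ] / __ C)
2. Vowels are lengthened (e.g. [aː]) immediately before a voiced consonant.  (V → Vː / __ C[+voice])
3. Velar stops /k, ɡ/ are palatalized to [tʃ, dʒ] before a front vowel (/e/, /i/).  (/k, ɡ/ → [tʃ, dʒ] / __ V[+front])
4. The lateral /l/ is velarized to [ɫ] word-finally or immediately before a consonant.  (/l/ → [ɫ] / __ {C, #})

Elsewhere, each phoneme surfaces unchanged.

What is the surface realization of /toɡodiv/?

/t/ (word-initial) is in the target of rule 1 but the environment (immediately before a consonant) is not met → [t].
/o/ (between /t/ and /ɡ/): before a voiced consonant, so rule 2 applies → [oː].
/ɡ/ (between /o/ and /o/) is in the target of rule 3 but the environment (before a front vowel) is not met → [ɡ].
/o/ (between /ɡ/ and /d/): before a voiced consonant, so rule 2 applies → [oː].
/d/ — not in any rule's target class → [d].
/i/ — between /d/ and /v/, before a voiced consonant — surfaces as [iː] (rule 2).
/v/ (word-final): no rule targets it → [v].

[toːɡoːdiːv]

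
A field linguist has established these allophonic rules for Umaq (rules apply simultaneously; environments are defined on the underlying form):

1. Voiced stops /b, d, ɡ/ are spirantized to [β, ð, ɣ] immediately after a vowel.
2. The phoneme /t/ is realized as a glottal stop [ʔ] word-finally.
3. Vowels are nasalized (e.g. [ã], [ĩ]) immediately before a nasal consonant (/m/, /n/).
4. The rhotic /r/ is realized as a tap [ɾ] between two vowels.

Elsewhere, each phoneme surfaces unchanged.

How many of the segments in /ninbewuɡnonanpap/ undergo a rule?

4

Segments that undergo a rule: /i/ → [ĩ] (rule 3); /ɡ/ → [ɣ] (rule 1); /o/ → [õ] (rule 3); /a/ → [ã] (rule 3).
All other segments surface unchanged.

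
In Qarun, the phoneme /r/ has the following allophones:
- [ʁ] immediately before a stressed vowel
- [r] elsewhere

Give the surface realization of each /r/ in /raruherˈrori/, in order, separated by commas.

Occurrence 1 (position 1): no conditioning environment matches → elsewhere allophone [r].
Occurrence 2 (position 3): no conditioning environment matches → elsewhere allophone [r].
Occurrence 3 (position 7): no conditioning environment matches → elsewhere allophone [r].
Occurrence 4 (position 8): immediately before a stressed vowel → [ʁ].
Occurrence 5 (position 10): no conditioning environment matches → elsewhere allophone [r].

[r], [r], [r], [ʁ], [r]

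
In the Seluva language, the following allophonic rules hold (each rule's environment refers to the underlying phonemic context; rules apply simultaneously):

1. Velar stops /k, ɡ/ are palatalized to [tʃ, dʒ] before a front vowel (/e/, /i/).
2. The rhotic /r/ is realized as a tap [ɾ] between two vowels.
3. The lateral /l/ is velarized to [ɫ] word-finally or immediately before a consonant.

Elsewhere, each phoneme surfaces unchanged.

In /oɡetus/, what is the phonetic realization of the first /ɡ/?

[dʒ]

/ɡ/ (between /o/ and /e/) occurs before a front vowel → [dʒ] by rule 1.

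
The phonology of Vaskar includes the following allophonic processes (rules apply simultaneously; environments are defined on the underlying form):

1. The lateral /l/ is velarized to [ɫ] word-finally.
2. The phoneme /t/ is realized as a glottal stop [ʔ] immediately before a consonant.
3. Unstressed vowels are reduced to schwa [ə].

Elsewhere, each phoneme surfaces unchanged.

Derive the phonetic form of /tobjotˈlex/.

/t/ (word-initial) is in the target of rule 2 but the environment (immediately before a consonant) is not met → [t].
Rule 3 applies to /o/ (between /t/ and /b/: in an unstressed syllable) → [ə].
/b/ (between /o/ and /j/) is unaffected → [b].
/j/ stays [j].
/o/ (between /j/ and /t/): in an unstressed syllable, so rule 3 applies → [ə].
/t/ (between /o/ and /l/) occurs immediately before a consonant → [ʔ] by rule 2.
/l/ (between /t/ and /e/): rule 1 targets it, but not word-finally → unchanged [l].
/e/ — between /l/ and /x/; rule 3 does not apply here → [e].
/x/ — not in any rule's target class → [x].

[təbjəʔˈlex]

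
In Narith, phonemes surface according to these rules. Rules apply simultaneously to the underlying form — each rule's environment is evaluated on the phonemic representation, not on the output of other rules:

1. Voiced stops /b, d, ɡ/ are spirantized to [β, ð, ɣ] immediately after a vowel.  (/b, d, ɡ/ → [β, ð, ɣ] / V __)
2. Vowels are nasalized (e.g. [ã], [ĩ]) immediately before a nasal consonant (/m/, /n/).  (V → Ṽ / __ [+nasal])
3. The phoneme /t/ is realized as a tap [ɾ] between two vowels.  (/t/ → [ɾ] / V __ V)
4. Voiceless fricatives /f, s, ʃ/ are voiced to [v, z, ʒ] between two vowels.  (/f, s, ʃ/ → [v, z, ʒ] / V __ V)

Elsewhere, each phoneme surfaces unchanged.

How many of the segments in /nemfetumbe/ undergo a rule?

3

Segments that undergo a rule: /e/ → [ẽ] (rule 2); /t/ → [ɾ] (rule 3); /u/ → [ũ] (rule 2).
All other segments surface unchanged.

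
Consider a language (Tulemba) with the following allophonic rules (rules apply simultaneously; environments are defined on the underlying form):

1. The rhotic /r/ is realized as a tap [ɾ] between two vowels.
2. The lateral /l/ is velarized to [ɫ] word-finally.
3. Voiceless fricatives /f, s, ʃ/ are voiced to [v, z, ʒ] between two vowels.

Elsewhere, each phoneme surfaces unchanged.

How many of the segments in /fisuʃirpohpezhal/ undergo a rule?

Segments that undergo a rule: /s/ → [z] (rule 3); /ʃ/ → [ʒ] (rule 3); /l/ → [ɫ] (rule 2).
All other segments surface unchanged.

3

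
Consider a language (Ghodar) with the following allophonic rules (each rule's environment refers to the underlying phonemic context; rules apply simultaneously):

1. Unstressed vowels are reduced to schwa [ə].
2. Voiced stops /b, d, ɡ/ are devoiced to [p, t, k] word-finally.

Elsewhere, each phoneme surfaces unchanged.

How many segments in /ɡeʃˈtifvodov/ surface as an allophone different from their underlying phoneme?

Segments that undergo a rule: /e/ → [ə] (rule 1); /o/ → [ə] (rule 1); /o/ → [ə] (rule 1).
All other segments surface unchanged.

3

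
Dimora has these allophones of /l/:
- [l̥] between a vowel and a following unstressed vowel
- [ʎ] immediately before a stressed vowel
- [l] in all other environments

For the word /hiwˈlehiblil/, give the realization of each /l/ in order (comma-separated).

Occurrence 1 (position 4): immediately before a stressed vowel → [ʎ].
Occurrence 2 (position 9): no conditioning environment matches → elsewhere allophone [l].
Occurrence 3 (position 11): no conditioning environment matches → elsewhere allophone [l].

[ʎ], [l], [l]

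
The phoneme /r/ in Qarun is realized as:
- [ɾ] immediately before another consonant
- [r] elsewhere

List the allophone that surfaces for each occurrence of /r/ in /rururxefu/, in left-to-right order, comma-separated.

Occurrence 1 (position 1): no conditioning environment matches → elsewhere allophone [r].
Occurrence 2 (position 3): no conditioning environment matches → elsewhere allophone [r].
Occurrence 3 (position 5): immediately before another consonant → [ɾ].

[r], [r], [ɾ]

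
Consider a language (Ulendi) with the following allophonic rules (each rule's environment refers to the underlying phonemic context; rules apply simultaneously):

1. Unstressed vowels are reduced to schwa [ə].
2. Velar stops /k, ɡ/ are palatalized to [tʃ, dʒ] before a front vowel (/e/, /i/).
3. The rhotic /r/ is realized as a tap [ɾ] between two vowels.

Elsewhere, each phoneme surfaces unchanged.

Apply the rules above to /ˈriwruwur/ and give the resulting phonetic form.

[ˈriwrəwər]

/r/ (word-initial) fails the environment for rule 3, so it stays [r].
/i/ (between /r/ and /w/) fails the environment for rule 1, so it stays [i].
/w/ (between /i/ and /r/) is unaffected → [w].
/r/ — between /w/ and /u/; rule 3 does not apply here → [r].
/u/ (between /r/ and /w/) occurs in an unstressed syllable → [ə] by rule 1.
/w/ — not in any rule's target class → [w].
/u/ (between /w/ and /r/): in an unstressed syllable, so rule 1 applies → [ə].
/r/ — word-final; rule 3 does not apply here → [r].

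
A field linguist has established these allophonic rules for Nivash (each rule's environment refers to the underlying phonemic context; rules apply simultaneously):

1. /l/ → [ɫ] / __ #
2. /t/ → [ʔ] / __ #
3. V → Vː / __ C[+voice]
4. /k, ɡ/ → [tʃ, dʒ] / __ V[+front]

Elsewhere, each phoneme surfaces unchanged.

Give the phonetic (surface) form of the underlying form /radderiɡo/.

/r/ stays [r].
/a/ (between /r/ and /d/): before a voiced consonant, so rule 3 applies → [aː].
/d/ — not in any rule's target class → [d].
/d/ (between /d/ and /e/): no rule targets it → [d].
Rule 3 applies to /e/ (between /d/ and /r/: before a voiced consonant) → [eː].
/r/ (between /e/ and /i/): no rule targets it → [r].
/i/ — between /r/ and /ɡ/, before a voiced consonant — surfaces as [iː] (rule 3).
/ɡ/ — between /i/ and /o/; rule 4 does not apply here → [ɡ].
/o/ — word-final; rule 3 does not apply here → [o].

[raːddeːriːɡo]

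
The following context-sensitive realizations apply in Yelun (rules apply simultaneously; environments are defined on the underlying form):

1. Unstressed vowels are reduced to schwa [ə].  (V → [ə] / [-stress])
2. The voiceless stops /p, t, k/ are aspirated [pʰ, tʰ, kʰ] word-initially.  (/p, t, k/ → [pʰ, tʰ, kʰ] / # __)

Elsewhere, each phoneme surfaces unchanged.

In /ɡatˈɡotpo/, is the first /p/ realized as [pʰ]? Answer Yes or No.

No

/p/ (between /t/ and /o/) is in the target of rule 2 but the environment (word-initially) is not met → [p].
The actual realization is [p], not [pʰ].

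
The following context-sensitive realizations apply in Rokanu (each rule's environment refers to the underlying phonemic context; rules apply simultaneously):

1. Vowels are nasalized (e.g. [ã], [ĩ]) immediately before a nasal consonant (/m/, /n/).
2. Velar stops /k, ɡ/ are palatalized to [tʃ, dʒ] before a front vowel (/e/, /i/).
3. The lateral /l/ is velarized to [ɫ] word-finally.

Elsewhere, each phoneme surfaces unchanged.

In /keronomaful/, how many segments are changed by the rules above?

Segments that undergo a rule: /k/ → [tʃ] (rule 2); /o/ → [õ] (rule 1); /o/ → [õ] (rule 1); /l/ → [ɫ] (rule 3).
All other segments surface unchanged.

4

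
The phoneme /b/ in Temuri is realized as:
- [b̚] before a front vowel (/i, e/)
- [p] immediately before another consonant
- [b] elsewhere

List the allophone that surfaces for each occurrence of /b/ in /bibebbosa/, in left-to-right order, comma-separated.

Occurrence 1 (position 1): before a front vowel (/i, e/) → [b̚].
Occurrence 2 (position 3): before a front vowel (/i, e/) → [b̚].
Occurrence 3 (position 5): immediately before another consonant → [p].
Occurrence 4 (position 6): no conditioning environment matches → elsewhere allophone [b].

[b̚], [b̚], [p], [b]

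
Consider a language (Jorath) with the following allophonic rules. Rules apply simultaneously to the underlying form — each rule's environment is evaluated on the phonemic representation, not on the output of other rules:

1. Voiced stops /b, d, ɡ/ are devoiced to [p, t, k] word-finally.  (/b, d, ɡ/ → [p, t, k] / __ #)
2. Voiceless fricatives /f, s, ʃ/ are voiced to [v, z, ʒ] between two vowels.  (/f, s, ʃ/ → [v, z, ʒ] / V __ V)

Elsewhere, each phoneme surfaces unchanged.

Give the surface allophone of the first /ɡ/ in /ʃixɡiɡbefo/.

[ɡ]

/ɡ/ (between /x/ and /i/): rule 1 targets it, but not word-finally → unchanged [ɡ].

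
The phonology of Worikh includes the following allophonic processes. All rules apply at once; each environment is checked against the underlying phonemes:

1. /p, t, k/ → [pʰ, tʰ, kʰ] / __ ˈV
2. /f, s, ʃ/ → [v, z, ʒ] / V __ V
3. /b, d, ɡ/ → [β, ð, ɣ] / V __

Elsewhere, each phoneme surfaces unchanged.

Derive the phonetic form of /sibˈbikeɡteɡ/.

[siβˈbikeɣteɣ]

/s/ — word-initial; rule 2 does not apply here → [s].
/i/ stays [i].
/b/ meets the environment for rule 3 (immediately after a vowel) → [β].
/b/ — between /b/ and /i/; rule 3 does not apply here → [b].
/i/ (between /b/ and /k/): no rule targets it → [i].
/k/ (between /i/ and /e/) fails the environment for rule 1, so it stays [k].
/e/ (between /k/ and /ɡ/) is unaffected → [e].
/ɡ/ — between /e/ and /t/, immediately after a vowel — surfaces as [ɣ] (rule 3).
/t/ (between /ɡ/ and /e/) is in the target of rule 1 but the environment (immediately before a stressed vowel) is not met → [t].
/e/ — not in any rule's target class → [e].
Rule 3 applies to /ɡ/ (word-final: immediately after a vowel) → [ɣ].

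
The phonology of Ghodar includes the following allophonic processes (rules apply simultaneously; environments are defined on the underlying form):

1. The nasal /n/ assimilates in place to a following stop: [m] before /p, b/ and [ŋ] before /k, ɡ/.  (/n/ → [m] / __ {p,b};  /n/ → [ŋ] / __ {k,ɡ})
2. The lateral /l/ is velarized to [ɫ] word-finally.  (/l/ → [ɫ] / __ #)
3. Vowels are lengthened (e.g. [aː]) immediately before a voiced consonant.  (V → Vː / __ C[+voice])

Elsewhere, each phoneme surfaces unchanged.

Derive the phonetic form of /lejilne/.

/l/ — word-initial; rule 2 does not apply here → [l].
Rule 3 applies to /e/ (between /l/ and /j/: before a voiced consonant) → [eː].
/j/ (between /e/ and /i/): no rule targets it → [j].
Rule 3 applies to /i/ (between /j/ and /l/: before a voiced consonant) → [iː].
/l/ — between /i/ and /n/; rule 2 does not apply here → [l].
/n/ (between /l/ and /e/) fails the environment for rule 1, so it stays [n].
/e/ (word-final): rule 3 targets it, but not before a voiced consonant → unchanged [e].

[leːjiːlne]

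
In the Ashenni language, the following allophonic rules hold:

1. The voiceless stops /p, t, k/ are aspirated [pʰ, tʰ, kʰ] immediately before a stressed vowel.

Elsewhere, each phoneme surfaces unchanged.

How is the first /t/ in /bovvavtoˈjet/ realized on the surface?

[t]

/t/ (between /v/ and /o/) fails the environment for rule 1, so it stays [t].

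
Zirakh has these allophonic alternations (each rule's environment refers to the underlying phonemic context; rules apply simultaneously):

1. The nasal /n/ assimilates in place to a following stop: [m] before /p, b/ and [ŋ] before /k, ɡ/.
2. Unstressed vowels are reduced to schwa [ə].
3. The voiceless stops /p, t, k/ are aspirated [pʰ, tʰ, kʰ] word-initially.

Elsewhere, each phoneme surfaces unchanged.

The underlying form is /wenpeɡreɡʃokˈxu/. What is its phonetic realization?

/e/ (between /w/ and /n/) occurs in an unstressed syllable → [ə] by rule 2.
/n/ (between /e/ and /p/) occurs before a labial or velar stop → [m] by rule 1.
/p/ (between /n/ and /e/) is in the target of rule 3 but the environment (word-initially) is not met → [p].
/e/ meets the environment for rule 2 (in an unstressed syllable) → [ə].
/e/ meets the environment for rule 2 (in an unstressed syllable) → [ə].
/o/ — between /ʃ/ and /k/, in an unstressed syllable — surfaces as [ə] (rule 2).
/k/ (between /o/ and /x/) fails the environment for rule 3, so it stays [k].
/u/ — word-final; rule 2 does not apply here → [u].

[wəmpəɡrəɡʃəkˈxu]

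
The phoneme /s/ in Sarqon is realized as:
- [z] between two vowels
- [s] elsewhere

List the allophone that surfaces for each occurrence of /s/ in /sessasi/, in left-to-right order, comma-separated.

[s], [s], [s], [z]

Occurrence 1 (position 1): no conditioning environment matches → elsewhere allophone [s].
Occurrence 2 (position 3): no conditioning environment matches → elsewhere allophone [s].
Occurrence 3 (position 4): no conditioning environment matches → elsewhere allophone [s].
Occurrence 4 (position 6): between two vowels → [z].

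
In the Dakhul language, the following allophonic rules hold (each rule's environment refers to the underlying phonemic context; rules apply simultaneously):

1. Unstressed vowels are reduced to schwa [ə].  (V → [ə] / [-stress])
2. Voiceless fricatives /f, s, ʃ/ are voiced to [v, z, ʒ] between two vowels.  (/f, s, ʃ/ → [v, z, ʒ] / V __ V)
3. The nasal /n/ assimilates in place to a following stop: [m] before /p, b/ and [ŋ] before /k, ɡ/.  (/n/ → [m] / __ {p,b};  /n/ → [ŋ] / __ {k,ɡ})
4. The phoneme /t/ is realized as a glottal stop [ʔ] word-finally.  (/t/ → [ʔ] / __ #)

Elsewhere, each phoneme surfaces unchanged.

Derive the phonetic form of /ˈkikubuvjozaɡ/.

/k/ stays [k].
/i/ (between /k/ and /k/) fails the environment for rule 1, so it stays [i].
/k/ stays [k].
/u/ (between /k/ and /b/): in an unstressed syllable, so rule 1 applies → [ə].
/b/ (between /u/ and /u/) is unaffected → [b].
/u/ (between /b/ and /v/) occurs in an unstressed syllable → [ə] by rule 1.
/v/ stays [v].
/j/ stays [j].
/o/ — between /j/ and /z/, in an unstressed syllable — surfaces as [ə] (rule 1).
/z/ (between /o/ and /a/) is unaffected → [z].
/a/ meets the environment for rule 1 (in an unstressed syllable) → [ə].
/ɡ/ stays [ɡ].

[ˈkikəbəvjəzəɡ]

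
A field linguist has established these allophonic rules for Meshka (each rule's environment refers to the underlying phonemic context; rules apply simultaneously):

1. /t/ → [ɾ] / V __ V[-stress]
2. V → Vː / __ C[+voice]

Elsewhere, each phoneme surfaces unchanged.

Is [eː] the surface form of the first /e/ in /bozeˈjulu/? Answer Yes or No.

/e/ (between /z/ and /j/) occurs before a voiced consonant → [eː] by rule 2.
The actual realization is [eː], which matches [eː].

Yes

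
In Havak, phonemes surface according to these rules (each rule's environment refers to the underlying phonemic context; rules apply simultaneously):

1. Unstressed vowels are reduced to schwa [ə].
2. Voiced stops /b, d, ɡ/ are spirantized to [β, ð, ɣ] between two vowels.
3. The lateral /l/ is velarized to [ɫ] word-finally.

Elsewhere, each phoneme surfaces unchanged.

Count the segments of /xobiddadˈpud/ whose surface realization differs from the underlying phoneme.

4

Segments that undergo a rule: /o/ → [ə] (rule 1); /b/ → [β] (rule 2); /i/ → [ə] (rule 1); /a/ → [ə] (rule 1).
All other segments surface unchanged.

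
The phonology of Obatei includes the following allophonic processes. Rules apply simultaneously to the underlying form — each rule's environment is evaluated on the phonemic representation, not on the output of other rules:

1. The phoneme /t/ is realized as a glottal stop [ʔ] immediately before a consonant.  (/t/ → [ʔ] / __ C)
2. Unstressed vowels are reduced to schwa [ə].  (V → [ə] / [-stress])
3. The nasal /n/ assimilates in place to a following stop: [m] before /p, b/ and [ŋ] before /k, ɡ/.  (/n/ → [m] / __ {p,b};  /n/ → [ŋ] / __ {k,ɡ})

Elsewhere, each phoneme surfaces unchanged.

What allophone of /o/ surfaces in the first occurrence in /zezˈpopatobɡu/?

/o/ (between /p/ and /p/): rule 2 targets it, but not in an unstressed syllable → unchanged [o].

[o]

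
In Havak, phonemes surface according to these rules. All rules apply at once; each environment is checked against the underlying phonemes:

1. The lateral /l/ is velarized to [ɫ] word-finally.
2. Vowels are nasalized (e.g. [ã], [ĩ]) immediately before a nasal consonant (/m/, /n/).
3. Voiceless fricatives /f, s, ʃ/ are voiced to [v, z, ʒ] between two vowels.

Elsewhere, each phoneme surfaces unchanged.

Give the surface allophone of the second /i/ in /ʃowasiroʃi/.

/i/ — word-final; rule 2 does not apply here → [i].

[i]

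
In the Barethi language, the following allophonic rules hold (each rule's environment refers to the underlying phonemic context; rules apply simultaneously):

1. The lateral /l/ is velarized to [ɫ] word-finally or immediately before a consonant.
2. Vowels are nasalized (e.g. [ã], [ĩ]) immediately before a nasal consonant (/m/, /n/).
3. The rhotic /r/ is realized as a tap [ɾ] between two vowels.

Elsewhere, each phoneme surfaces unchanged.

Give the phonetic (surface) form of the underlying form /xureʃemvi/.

[xuɾeʃẽmvi]

/x/ (word-initial): no rule targets it → [x].
/u/ (between /x/ and /r/): rule 2 targets it, but not before a nasal consonant → unchanged [u].
/r/ — between /u/ and /e/, between two vowels — surfaces as [ɾ] (rule 3).
/e/ — between /r/ and /ʃ/; rule 2 does not apply here → [e].
/ʃ/ (between /e/ and /e/): no rule targets it → [ʃ].
/e/ — between /ʃ/ and /m/, before a nasal consonant — surfaces as [ẽ] (rule 2).
/m/ stays [m].
/v/ stays [v].
/i/ (word-final): rule 2 targets it, but not before a nasal consonant → unchanged [i].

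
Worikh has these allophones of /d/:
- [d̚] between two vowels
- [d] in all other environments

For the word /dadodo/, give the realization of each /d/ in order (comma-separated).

Occurrence 1 (position 1): no conditioning environment matches → elsewhere allophone [d].
Occurrence 2 (position 3): between two vowels → [d̚].
Occurrence 3 (position 5): between two vowels → [d̚].

[d], [d̚], [d̚]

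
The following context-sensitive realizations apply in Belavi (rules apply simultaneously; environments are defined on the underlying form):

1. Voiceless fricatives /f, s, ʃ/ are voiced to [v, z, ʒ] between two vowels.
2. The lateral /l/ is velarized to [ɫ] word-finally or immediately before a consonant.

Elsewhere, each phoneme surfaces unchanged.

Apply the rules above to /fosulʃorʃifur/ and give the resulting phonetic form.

/f/ (word-initial) is in the target of rule 1 but the environment (between two vowels) is not met → [f].
/s/ (between /o/ and /u/): between two vowels, so rule 1 applies → [z].
/l/ — between /u/ and /ʃ/, word-finally or immediately before a consonant — surfaces as [ɫ] (rule 2).
/ʃ/ (between /l/ and /o/) fails the environment for rule 1, so it stays [ʃ].
/ʃ/ (between /r/ and /i/) fails the environment for rule 1, so it stays [ʃ].
/f/ meets the environment for rule 1 (between two vowels) → [v].

[fozuɫʃorʃivur]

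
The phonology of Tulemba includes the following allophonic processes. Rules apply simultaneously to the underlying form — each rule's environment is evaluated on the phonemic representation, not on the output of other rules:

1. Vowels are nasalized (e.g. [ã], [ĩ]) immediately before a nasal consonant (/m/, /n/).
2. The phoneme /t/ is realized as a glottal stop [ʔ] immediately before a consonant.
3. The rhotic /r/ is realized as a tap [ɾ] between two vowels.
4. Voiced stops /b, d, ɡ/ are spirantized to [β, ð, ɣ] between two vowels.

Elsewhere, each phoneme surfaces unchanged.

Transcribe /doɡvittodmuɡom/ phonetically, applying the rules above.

/d/ — word-initial; rule 4 does not apply here → [d].
/o/ (between /d/ and /ɡ/) fails the environment for rule 1, so it stays [o].
/ɡ/ — between /o/ and /v/; rule 4 does not apply here → [ɡ].
/v/ stays [v].
/i/ (between /v/ and /t/) fails the environment for rule 1, so it stays [i].
/t/ meets the environment for rule 2 (immediately before a consonant) → [ʔ].
/t/ (between /t/ and /o/): rule 2 targets it, but not immediately before a consonant → unchanged [t].
/o/ (between /t/ and /d/): rule 1 targets it, but not before a nasal consonant → unchanged [o].
/d/ (between /o/ and /m/) fails the environment for rule 4, so it stays [d].
/m/ — not in any rule's target class → [m].
/u/ (between /m/ and /ɡ/): rule 1 targets it, but not before a nasal consonant → unchanged [u].
/ɡ/ (between /u/ and /o/) occurs between two vowels → [ɣ] by rule 4.
/o/ (between /ɡ/ and /m/): before a nasal consonant, so rule 1 applies → [õ].
/m/ (word-final): no rule targets it → [m].

[doɡviʔtodmuɣõm]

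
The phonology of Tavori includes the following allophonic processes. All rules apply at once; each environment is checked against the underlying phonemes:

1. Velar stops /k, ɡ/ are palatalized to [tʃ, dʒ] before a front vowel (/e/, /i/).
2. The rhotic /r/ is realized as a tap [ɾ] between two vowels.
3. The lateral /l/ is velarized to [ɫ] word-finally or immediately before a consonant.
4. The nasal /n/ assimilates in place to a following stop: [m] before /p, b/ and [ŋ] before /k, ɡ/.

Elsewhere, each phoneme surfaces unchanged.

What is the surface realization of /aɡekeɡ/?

/ɡ/ (between /a/ and /e/) occurs before a front vowel → [dʒ] by rule 1.
/k/ (between /e/ and /e/) occurs before a front vowel → [tʃ] by rule 1.
/ɡ/ (word-final) fails the environment for rule 1, so it stays [ɡ].

[adʒetʃeɡ]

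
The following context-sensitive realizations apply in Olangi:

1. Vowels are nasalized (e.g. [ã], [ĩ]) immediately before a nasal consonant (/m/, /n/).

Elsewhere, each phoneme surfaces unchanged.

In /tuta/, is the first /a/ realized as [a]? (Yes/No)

Yes

/a/ (word-final) fails the environment for rule 1, so it stays [a].
The actual realization is [a], which matches [a].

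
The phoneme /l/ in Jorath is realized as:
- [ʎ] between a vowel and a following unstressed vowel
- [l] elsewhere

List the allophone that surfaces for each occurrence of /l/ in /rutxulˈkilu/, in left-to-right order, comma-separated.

[l], [ʎ]

Occurrence 1 (position 6): no conditioning environment matches → elsewhere allophone [l].
Occurrence 2 (position 9): between a vowel and a following unstressed vowel → [ʎ].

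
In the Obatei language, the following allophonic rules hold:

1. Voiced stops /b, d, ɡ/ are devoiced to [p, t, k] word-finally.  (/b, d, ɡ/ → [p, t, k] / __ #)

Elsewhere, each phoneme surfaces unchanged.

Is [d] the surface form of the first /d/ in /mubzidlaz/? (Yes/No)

/d/ (between /i/ and /l/): rule 1 targets it, but not word-finally → unchanged [d].
The actual realization is [d], which matches [d].

Yes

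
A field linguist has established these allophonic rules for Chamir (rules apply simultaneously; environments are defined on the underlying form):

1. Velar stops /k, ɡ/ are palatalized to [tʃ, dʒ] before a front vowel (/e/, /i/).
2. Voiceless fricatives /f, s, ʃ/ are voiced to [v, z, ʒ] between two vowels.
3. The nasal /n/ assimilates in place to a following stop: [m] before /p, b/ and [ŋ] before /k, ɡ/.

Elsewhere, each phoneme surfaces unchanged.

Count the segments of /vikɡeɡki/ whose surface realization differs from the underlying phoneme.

Segments that undergo a rule: /ɡ/ → [dʒ] (rule 1); /k/ → [tʃ] (rule 1).
All other segments surface unchanged.

2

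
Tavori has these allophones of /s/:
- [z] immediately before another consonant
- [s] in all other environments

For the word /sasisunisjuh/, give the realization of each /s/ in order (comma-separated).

Occurrence 1 (position 1): no conditioning environment matches → elsewhere allophone [s].
Occurrence 2 (position 3): no conditioning environment matches → elsewhere allophone [s].
Occurrence 3 (position 5): no conditioning environment matches → elsewhere allophone [s].
Occurrence 4 (position 9): immediately before another consonant → [z].

[s], [s], [s], [z]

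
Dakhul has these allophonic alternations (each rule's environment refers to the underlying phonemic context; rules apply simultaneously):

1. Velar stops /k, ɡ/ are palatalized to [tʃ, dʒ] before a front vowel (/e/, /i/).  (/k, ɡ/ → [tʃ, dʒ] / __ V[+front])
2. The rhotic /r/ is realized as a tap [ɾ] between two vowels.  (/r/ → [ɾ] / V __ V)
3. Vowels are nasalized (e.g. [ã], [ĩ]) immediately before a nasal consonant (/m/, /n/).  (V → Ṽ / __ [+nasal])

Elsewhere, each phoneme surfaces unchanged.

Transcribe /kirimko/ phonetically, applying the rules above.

[tʃiɾĩmko]

/k/ — word-initial, before a front vowel — surfaces as [tʃ] (rule 1).
/i/ (between /k/ and /r/): rule 3 targets it, but not before a nasal consonant → unchanged [i].
Rule 2 applies to /r/ (between /i/ and /i/: between two vowels) → [ɾ].
/i/ (between /r/ and /m/): before a nasal consonant, so rule 3 applies → [ĩ].
/m/ — not in any rule's target class → [m].
/k/ (between /m/ and /o/) fails the environment for rule 1, so it stays [k].
/o/ (word-final): rule 3 targets it, but not before a nasal consonant → unchanged [o].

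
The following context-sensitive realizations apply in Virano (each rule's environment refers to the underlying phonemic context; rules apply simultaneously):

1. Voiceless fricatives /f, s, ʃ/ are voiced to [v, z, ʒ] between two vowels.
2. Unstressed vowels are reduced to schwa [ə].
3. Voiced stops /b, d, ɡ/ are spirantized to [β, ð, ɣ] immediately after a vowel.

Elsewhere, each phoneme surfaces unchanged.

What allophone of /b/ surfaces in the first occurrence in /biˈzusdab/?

[b]

/b/ (word-initial) is in the target of rule 3 but the environment (immediately after a vowel) is not met → [b].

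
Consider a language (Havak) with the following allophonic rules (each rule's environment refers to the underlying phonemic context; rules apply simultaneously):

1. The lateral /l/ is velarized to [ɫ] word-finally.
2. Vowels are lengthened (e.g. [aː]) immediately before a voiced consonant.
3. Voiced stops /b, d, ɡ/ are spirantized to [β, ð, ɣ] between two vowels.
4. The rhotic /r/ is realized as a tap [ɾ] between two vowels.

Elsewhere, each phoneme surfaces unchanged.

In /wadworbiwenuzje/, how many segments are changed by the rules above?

Segments that undergo a rule: /a/ → [aː] (rule 2); /o/ → [oː] (rule 2); /i/ → [iː] (rule 2); /e/ → [eː] (rule 2); /u/ → [uː] (rule 2).
All other segments surface unchanged.

5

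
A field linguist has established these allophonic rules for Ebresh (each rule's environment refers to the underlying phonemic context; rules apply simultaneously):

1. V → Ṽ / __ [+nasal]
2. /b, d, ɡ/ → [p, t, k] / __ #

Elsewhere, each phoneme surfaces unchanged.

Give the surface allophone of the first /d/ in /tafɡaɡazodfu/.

[d]

/d/ (between /o/ and /f/) is in the target of rule 2 but the environment (word-finally) is not met → [d].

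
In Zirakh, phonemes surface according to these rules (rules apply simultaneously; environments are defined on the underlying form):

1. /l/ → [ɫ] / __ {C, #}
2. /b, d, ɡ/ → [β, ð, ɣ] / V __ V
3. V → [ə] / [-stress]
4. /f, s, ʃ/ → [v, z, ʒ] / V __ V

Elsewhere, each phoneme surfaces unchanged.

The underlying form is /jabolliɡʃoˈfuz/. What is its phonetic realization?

/j/ (word-initial) is unaffected → [j].
/a/ (between /j/ and /b/) occurs in an unstressed syllable → [ə] by rule 3.
/b/ (between /a/ and /o/): between two vowels, so rule 2 applies → [β].
/o/ (between /b/ and /l/): in an unstressed syllable, so rule 3 applies → [ə].
/l/ — between /o/ and /l/, word-finally or immediately before a consonant — surfaces as [ɫ] (rule 1).
/l/ — between /l/ and /i/; rule 1 does not apply here → [l].
/i/ meets the environment for rule 3 (in an unstressed syllable) → [ə].
/ɡ/ (between /i/ and /ʃ/) is in the target of rule 2 but the environment (between two vowels) is not met → [ɡ].
/ʃ/ (between /ɡ/ and /o/) is in the target of rule 4 but the environment (between two vowels) is not met → [ʃ].
/o/ — between /ʃ/ and /f/, in an unstressed syllable — surfaces as [ə] (rule 3).
/f/ (between /o/ and /u/): between two vowels, so rule 4 applies → [v].
/u/ — between /f/ and /z/; rule 3 does not apply here → [u].
/z/ (word-final) is unaffected → [z].

[jəβəɫləɡʃəˈvuz]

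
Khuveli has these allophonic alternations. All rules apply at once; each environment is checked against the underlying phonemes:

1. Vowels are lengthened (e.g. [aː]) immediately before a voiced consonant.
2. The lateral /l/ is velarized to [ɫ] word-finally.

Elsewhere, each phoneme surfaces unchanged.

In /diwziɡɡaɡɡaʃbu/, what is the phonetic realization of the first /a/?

Rule 1 applies to /a/ (between /ɡ/ and /ɡ/: before a voiced consonant) → [aː].

[aː]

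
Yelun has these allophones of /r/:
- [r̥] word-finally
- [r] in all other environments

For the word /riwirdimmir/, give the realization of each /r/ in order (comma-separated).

[r], [r], [r̥]

Occurrence 1 (position 1): no conditioning environment matches → elsewhere allophone [r].
Occurrence 2 (position 5): no conditioning environment matches → elsewhere allophone [r].
Occurrence 3 (position 11): word-finally → [r̥].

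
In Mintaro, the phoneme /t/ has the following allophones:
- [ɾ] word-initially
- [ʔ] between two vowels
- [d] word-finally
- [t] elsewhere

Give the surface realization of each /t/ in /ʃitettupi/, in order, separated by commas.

Occurrence 1 (position 3): between two vowels → [ʔ].
Occurrence 2 (position 5): no conditioning environment matches → elsewhere allophone [t].
Occurrence 3 (position 6): no conditioning environment matches → elsewhere allophone [t].

[ʔ], [t], [t]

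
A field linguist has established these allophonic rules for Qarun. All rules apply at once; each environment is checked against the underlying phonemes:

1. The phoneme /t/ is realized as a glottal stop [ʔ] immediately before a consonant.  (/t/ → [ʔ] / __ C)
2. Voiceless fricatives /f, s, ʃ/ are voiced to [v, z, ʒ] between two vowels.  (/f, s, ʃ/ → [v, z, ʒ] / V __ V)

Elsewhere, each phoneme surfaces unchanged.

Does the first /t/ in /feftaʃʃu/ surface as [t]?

/t/ (between /f/ and /a/) is in the target of rule 1 but the environment (immediately before a consonant) is not met → [t].
The actual realization is [t], which matches [t].

Yes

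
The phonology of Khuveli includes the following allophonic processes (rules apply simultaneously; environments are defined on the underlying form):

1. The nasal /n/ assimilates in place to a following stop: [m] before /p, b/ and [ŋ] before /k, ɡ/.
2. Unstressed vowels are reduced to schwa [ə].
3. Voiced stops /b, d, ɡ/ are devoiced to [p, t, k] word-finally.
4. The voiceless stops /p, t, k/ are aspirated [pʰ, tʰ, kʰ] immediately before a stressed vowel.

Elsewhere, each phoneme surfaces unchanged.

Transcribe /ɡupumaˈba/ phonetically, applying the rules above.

/ɡ/ (word-initial) is in the target of rule 3 but the environment (word-finally) is not met → [ɡ].
/u/ (between /ɡ/ and /p/) occurs in an unstressed syllable → [ə] by rule 2.
/p/ (between /u/ and /u/) is in the target of rule 4 but the environment (immediately before a stressed vowel) is not met → [p].
/u/ (between /p/ and /m/) occurs in an unstressed syllable → [ə] by rule 2.
/m/ (between /u/ and /a/): no rule targets it → [m].
Rule 2 applies to /a/ (between /m/ and /b/: in an unstressed syllable) → [ə].
/b/ — between /a/ and /a/; rule 3 does not apply here → [b].
/a/ (word-final): rule 2 targets it, but not in an unstressed syllable → unchanged [a].

[ɡəpəməˈba]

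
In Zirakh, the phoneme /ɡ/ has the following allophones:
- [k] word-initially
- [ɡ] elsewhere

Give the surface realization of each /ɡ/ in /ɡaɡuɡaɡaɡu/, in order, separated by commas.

Occurrence 1 (position 1): word-initially → [k].
Occurrence 2 (position 3): no conditioning environment matches → elsewhere allophone [ɡ].
Occurrence 3 (position 5): no conditioning environment matches → elsewhere allophone [ɡ].
Occurrence 4 (position 7): no conditioning environment matches → elsewhere allophone [ɡ].
Occurrence 5 (position 9): no conditioning environment matches → elsewhere allophone [ɡ].

[k], [ɡ], [ɡ], [ɡ], [ɡ]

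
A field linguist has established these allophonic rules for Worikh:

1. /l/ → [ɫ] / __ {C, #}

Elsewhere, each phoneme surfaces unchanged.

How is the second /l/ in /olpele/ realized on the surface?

/l/ (between /e/ and /e/) fails the environment for rule 1, so it stays [l].

[l]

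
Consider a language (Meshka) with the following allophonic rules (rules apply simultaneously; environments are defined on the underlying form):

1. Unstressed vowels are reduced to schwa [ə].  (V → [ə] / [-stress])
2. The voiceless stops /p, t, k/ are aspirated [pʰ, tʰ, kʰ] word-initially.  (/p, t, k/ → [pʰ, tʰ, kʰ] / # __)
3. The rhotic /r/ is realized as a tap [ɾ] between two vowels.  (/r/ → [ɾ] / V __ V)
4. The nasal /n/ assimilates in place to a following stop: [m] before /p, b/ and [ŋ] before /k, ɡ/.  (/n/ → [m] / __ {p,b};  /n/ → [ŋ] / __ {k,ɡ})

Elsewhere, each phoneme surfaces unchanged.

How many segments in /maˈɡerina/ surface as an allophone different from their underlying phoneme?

Segments that undergo a rule: /a/ → [ə] (rule 1); /r/ → [ɾ] (rule 3); /i/ → [ə] (rule 1); /a/ → [ə] (rule 1).
All other segments surface unchanged.

4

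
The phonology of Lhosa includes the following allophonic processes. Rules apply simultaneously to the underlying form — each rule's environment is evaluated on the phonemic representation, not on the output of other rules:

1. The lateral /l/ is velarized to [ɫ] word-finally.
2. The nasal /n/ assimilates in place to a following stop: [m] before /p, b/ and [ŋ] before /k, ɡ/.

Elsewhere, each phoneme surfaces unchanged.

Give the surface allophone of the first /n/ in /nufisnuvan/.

[n]

/n/ (word-initial): rule 2 targets it, but not before a labial or velar stop → unchanged [n].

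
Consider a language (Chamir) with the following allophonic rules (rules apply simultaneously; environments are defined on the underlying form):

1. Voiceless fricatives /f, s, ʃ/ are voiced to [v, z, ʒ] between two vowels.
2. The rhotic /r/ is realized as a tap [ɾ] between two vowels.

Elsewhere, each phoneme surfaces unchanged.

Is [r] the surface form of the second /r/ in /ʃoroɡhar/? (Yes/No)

/r/ — word-final; rule 2 does not apply here → [r].
The actual realization is [r], which matches [r].

Yes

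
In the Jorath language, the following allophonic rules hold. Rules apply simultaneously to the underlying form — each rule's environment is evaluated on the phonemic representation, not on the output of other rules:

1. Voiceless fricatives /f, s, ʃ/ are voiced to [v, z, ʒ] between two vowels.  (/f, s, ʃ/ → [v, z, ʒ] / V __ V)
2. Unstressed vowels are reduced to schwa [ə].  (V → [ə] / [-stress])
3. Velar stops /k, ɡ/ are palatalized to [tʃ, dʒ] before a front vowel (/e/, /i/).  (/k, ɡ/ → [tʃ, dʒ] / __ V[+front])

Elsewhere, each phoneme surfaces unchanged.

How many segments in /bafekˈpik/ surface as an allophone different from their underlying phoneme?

3

Segments that undergo a rule: /a/ → [ə] (rule 2); /f/ → [v] (rule 1); /e/ → [ə] (rule 2).
All other segments surface unchanged.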